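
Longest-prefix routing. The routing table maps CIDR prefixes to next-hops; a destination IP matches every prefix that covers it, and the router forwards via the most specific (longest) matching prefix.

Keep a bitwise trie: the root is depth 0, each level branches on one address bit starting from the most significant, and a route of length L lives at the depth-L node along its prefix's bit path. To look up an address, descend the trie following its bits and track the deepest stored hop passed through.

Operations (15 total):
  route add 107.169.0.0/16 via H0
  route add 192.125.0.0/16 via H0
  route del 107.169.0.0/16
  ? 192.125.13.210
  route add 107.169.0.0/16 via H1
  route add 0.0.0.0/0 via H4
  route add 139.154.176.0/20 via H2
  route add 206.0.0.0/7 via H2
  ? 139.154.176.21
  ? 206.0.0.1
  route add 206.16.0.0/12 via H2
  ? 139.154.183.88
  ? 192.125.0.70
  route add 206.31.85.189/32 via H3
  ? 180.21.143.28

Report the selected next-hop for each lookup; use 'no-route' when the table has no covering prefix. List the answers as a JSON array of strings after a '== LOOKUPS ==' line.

Apply in order:
  add 107.169.0.0/16 -> H0 at depth 16
  add 192.125.0.0/16 -> H0 at depth 16
  del 107.169.0.0/16 (clear depth 16)
  Q 192.125.13.210: descend 1100000001111101 ; hops seen [H0] ; pick H0
  add 107.169.0.0/16 -> H1 at depth 16
  add 0.0.0.0/0 -> H4 at depth 0
  add 139.154.176.0/20 -> H2 at depth 20
  add 206.0.0.0/7 -> H2 at depth 7
  Q 139.154.176.21: descend 10001011100110101011 ; hops seen [H4,H2] ; pick H2
  Q 206.0.0.1: descend 1100111 ; hops seen [H4,H2] ; pick H2
  add 206.16.0.0/12 -> H2 at depth 12
  Q 139.154.183.88: descend 10001011100110101011 ; hops seen [H4,H2] ; pick H2
  Q 192.125.0.70: descend 1100000001111101 ; hops seen [H4,H0] ; pick H0
  add 206.31.85.189/32 -> H3 at depth 32
  Q 180.21.143.28: descend 10 ; hops seen [H4] ; pick H4

== LOOKUPS ==
["H0","H2","H2","H2","H0","H4"]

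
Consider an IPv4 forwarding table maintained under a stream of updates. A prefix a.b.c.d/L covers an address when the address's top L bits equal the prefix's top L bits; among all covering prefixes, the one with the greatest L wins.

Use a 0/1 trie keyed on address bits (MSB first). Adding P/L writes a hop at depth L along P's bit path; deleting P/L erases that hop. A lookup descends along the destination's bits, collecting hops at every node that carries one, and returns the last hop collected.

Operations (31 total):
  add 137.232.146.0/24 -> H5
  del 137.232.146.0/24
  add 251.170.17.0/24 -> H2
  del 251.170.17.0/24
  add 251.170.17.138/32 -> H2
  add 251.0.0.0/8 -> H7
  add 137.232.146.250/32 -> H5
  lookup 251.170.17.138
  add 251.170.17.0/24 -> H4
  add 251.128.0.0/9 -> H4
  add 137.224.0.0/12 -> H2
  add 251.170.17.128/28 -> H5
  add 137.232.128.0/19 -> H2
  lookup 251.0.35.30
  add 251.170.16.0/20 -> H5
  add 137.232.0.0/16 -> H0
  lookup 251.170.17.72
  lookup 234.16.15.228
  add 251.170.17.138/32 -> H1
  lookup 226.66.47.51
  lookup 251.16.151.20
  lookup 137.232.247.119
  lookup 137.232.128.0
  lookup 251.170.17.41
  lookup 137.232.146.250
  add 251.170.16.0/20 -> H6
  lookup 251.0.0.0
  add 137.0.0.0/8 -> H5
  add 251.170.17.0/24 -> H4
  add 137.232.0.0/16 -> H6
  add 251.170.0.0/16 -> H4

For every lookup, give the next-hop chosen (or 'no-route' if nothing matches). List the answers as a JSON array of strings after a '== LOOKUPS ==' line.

Apply in order:
  add 137.232.146.0/24 -> H5 at depth 24
  - 137.232.146.0/24 clear@24
  add 251.170.17.0/24 -> H2 at depth 24
  - 251.170.17.0/24 clear@24
  add 251.170.17.138/32 -> H2 at depth 32
  add 251.0.0.0/8 -> H7 at depth 8
  add 137.232.146.250/32 -> H5 at depth 32
  Q 251.170.17.138: descend 11111011101010100001000110001010 ; hops seen [H7,H2] ; pick H2
  add 251.170.17.0/24 -> H4 at depth 24
  add 251.128.0.0/9 -> H4 at depth 9
  add 137.224.0.0/12 -> H2 at depth 12
  add 251.170.17.128/28 -> H5 at depth 28
  add 137.232.128.0/19 -> H2 at depth 19
  Q 251.0.35.30: descend 11111011 ; hops seen [H7] ; pick H7
  add 251.170.16.0/20 -> H5 at depth 20
  add 137.232.0.0/16 -> H0 at depth 16
  Q 251.170.17.72: descend 111110111010101000010001 ; hops seen [H7,H4,H5,H4] ; pick H4
  Q 234.16.15.228: descend 111 ; hops seen [∅] ; pick no-route
  add 251.170.17.138/32 -> H1 at depth 32
  Q 226.66.47.51: descend 111 ; hops seen [∅] ; pick no-route
  Q 251.16.151.20: descend 11111011 ; hops seen [H7] ; pick H7
  Q 137.232.247.119: descend 10001001111010001 ; hops seen [H2,H0] ; pick H0
  Q 137.232.128.0: descend 1000100111101000100 ; hops seen [H2,H0,H2] ; pick H2
  Q 251.170.17.41: descend 111110111010101000010001 ; hops seen [H7,H4,H5,H4] ; pick H4
  Q 137.232.146.250: descend 10001001111010001001001011111010 ; hops seen [H2,H0,H2,H5] ; pick H5
  add 251.170.16.0/20 -> H6 at depth 20
  Q 251.0.0.0: descend 11111011 ; hops seen [H7] ; pick H7
  add 137.0.0.0/8 -> H5 at depth 8
  add 251.170.17.0/24 -> H4 at depth 24
  add 137.232.0.0/16 -> H6 at depth 16
  add 251.170.0.0/16 -> H4 at depth 16

== LOOKUPS ==
["H2","H7","H4","no-route","no-route","H7","H0","H2","H4","H5","H7"]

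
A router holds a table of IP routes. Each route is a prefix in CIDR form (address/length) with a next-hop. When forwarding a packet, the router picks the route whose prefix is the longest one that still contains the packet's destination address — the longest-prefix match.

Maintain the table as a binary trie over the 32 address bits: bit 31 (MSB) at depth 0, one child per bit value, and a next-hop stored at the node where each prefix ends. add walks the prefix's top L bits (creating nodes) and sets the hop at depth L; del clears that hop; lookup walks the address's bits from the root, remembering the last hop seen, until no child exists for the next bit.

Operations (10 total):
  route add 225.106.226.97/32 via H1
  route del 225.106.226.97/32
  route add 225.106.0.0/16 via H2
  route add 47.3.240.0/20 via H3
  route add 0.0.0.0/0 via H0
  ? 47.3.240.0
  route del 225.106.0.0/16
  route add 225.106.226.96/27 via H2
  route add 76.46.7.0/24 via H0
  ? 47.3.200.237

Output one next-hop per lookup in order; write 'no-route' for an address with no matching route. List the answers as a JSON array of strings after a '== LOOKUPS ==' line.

Process each operation:
  add 225.106.226.97/32 -> H1 at depth 32
  del 225.106.226.97/32 (clear depth 32)
  add 225.106.0.0/16 -> H2 at depth 16
  add 47.3.240.0/20 -> H3 at depth 20
  add 0.0.0.0/0 -> H0 at depth 0
  ? 47.3.240.0  path d0:H0→d1:-→d2:-→d3:-→d4:-→d5:-→d6:-→d7:-→d8:-→d9:-→d10:-→d11:-→d12:-→d13:-→d14:-→d15:-→d16:-→d17:-→d18:-→d19:-→d20:H3  best=H3
  del 225.106.0.0/16 (clear depth 16)
  add 225.106.226.96/27 -> H2 at depth 27
  add 76.46.7.0/24 -> H0 at depth 24
  ? 47.3.200.237  path d0:H0→d1:-→d2:-→d3:-→d4:-→d5:-→d6:-→d7:-→d8:-→d9:-→d10:-→d11:-→d12:-→d13:-→d14:-→d15:-→d16:-→d17:-→d18:-  best=H0

== LOOKUPS ==
["H3","H0"]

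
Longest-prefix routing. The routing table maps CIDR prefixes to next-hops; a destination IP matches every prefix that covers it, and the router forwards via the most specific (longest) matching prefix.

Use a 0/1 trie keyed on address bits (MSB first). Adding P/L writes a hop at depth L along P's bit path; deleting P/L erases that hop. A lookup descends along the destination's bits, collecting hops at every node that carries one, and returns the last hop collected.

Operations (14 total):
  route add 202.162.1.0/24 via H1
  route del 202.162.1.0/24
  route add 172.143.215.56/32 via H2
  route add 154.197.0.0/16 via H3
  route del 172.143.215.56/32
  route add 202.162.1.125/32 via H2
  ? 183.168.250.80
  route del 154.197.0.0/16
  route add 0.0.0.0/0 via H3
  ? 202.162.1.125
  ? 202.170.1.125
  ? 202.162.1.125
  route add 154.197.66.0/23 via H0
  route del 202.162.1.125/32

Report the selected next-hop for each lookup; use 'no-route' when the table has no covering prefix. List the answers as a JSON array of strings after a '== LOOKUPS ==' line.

Trace:
  + 202.162.1.0/24 (H1) depth=24
  del 202.162.1.0/24 (clear depth 24)
  + 172.143.215.56/32 (H2) depth=32
  + 154.197.0.0/16 (H3) depth=16
  del 172.143.215.56/32 (clear depth 32)
  + 202.162.1.125/32 (H2) depth=32
  ? 183.168.250.80  path d0:-→d1:-→d2:-→d3:-  best=no-route
  del 154.197.0.0/16 (clear depth 16)
  + 0.0.0.0/0 (H3) depth=0
  ? 202.162.1.125  path d0:H3→d1:-→d2:-→d3:-→d4:-→d5:-→d6:-→d7:-→d8:-→d9:-→d10:-→d11:-→d12:-→d13:-→d14:-→d15:-→d16:-→d17:-→d18:-→d19:-→d20:-→d21:-→d22:-→d23:-→d24:-→d25:-→d26:-→d27:-→d28:-→d29:-→d30:-→d31:-→d32:H2  best=H2
  ? 202.170.1.125  path d0:H3→d1:-→d2:-→d3:-→d4:-→d5:-→d6:-→d7:-→d8:-→d9:-→d10:-→d11:-→d12:-  best=H3
  ? 202.162.1.125  path d0:H3→d1:-→d2:-→d3:-→d4:-→d5:-→d6:-→d7:-→d8:-→d9:-→d10:-→d11:-→d12:-→d13:-→d14:-→d15:-→d16:-→d17:-→d18:-→d19:-→d20:-→d21:-→d22:-→d23:-→d24:-→d25:-→d26:-→d27:-→d28:-→d29:-→d30:-→d31:-→d32:H2  best=H2
  + 154.197.66.0/23 (H0) depth=23
  del 202.162.1.125/32 (clear depth 32)

== LOOKUPS ==
["no-route","H2","H3","H2"]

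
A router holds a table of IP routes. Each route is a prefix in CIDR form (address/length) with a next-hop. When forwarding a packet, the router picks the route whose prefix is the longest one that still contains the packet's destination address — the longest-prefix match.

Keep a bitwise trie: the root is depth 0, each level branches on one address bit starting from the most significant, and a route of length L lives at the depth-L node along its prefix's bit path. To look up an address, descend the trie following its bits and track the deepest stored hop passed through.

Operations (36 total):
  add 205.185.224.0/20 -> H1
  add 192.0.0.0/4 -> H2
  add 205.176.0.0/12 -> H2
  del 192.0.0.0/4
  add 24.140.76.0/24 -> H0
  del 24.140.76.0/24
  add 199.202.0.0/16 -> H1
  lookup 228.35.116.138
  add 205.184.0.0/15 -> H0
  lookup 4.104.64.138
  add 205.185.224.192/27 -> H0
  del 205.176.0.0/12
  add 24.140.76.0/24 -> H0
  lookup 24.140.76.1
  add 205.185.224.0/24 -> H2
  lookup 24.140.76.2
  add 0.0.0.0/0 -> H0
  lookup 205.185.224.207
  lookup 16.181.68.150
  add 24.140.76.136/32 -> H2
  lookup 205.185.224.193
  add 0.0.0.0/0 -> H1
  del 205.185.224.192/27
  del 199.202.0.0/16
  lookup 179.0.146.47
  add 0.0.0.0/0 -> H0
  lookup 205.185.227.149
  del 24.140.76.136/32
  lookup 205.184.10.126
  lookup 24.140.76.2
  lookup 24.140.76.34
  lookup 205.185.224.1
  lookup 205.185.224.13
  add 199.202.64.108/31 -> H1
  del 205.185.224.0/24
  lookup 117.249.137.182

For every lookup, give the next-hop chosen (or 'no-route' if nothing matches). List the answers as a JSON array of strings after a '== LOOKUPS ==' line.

Trace:
  + 205.185.224.0/20 (H1) depth=20
  + 192.0.0.0/4 (H2) depth=4
  + 205.176.0.0/12 (H2) depth=12
  - 192.0.0.0/4 clear@4
  + 24.140.76.0/24 (H0) depth=24
  - 24.140.76.0/24 clear@24
  + 199.202.0.0/16 (H1) depth=16
  ? 228.35.116.138  path d0:-→d1:-→d2:-  best=no-route
  + 205.184.0.0/15 (H0) depth=15
  ? 4.104.64.138  path d0:-→d1:-→d2:-→d3:-  best=no-route
  + 205.185.224.192/27 (H0) depth=27
  - 205.176.0.0/12 clear@12
  + 24.140.76.0/24 (H0) depth=24
  ? 24.140.76.1  path d0:-→d1:-→d2:-→d3:-→d4:-→d5:-→d6:-→d7:-→d8:-→d9:-→d10:-→d11:-→d12:-→d13:-→d14:-→d15:-→d16:-→d17:-→d18:-→d19:-→d20:-→d21:-→d22:-→d23:-→d24:H0  best=H0
  + 205.185.224.0/24 (H2) depth=24
  ? 24.140.76.2  path d0:-→d1:-→d2:-→d3:-→d4:-→d5:-→d6:-→d7:-→d8:-→d9:-→d10:-→d11:-→d12:-→d13:-→d14:-→d15:-→d16:-→d17:-→d18:-→d19:-→d20:-→d21:-→d22:-→d23:-→d24:H0  best=H0
  + 0.0.0.0/0 (H0) depth=0
  ? 205.185.224.207  path d0:H0→d1:-→d2:-→d3:-→d4:-→d5:-→d6:-→d7:-→d8:-→d9:-→d10:-→d11:-→d12:-→d13:-→d14:-→d15:H0→d16:-→d17:-→d18:-→d19:-→d20:H1→d21:-→d22:-→d23:-→d24:H2→d25:-→d26:-→d27:H0  best=H0
  ? 16.181.68.150  path d0:H0→d1:-→d2:-→d3:-→d4:-  best=H0
  + 24.140.76.136/32 (H2) depth=32
  ? 205.185.224.193  path d0:H0→d1:-→d2:-→d3:-→d4:-→d5:-→d6:-→d7:-→d8:-→d9:-→d10:-→d11:-→d12:-→d13:-→d14:-→d15:H0→d16:-→d17:-→d18:-→d19:-→d20:H1→d21:-→d22:-→d23:-→d24:H2→d25:-→d26:-→d27:H0  best=H0
  + 0.0.0.0/0 (H1) depth=0
  - 205.185.224.192/27 clear@27
  - 199.202.0.0/16 clear@16
  ? 179.0.146.47  path d0:H1→d1:-  best=H1
  + 0.0.0.0/0 (H0) depth=0
  ? 205.185.227.149  path d0:H0→d1:-→d2:-→d3:-→d4:-→d5:-→d6:-→d7:-→d8:-→d9:-→d10:-→d11:-→d12:-→d13:-→d14:-→d15:H0→d16:-→d17:-→d18:-→d19:-→d20:H1→d21:-→d22:-  best=H1
  - 24.140.76.136/32 clear@32
  ? 205.184.10.126  path d0:H0→d1:-→d2:-→d3:-→d4:-→d5:-→d6:-→d7:-→d8:-→d9:-→d10:-→d11:-→d12:-→d13:-→d14:-→d15:H0  best=H0
  ? 24.140.76.2  path d0:H0→d1:-→d2:-→d3:-→d4:-→d5:-→d6:-→d7:-→d8:-→d9:-→d10:-→d11:-→d12:-→d13:-→d14:-→d15:-→d16:-→d17:-→d18:-→d19:-→d20:-→d21:-→d22:-→d23:-→d24:H0  best=H0
  ? 24.140.76.34  path d0:H0→d1:-→d2:-→d3:-→d4:-→d5:-→d6:-→d7:-→d8:-→d9:-→d10:-→d11:-→d12:-→d13:-→d14:-→d15:-→d16:-→d17:-→d18:-→d19:-→d20:-→d21:-→d22:-→d23:-→d24:H0  best=H0
  ? 205.185.224.1  path d0:H0→d1:-→d2:-→d3:-→d4:-→d5:-→d6:-→d7:-→d8:-→d9:-→d10:-→d11:-→d12:-→d13:-→d14:-→d15:H0→d16:-→d17:-→d18:-→d19:-→d20:H1→d21:-→d22:-→d23:-→d24:H2  best=H2
  ? 205.185.224.13  path d0:H0→d1:-→d2:-→d3:-→d4:-→d5:-→d6:-→d7:-→d8:-→d9:-→d10:-→d11:-→d12:-→d13:-→d14:-→d15:H0→d16:-→d17:-→d18:-→d19:-→d20:H1→d21:-→d22:-→d23:-→d24:H2  best=H2
  + 199.202.64.108/31 (H1) depth=31
  - 205.185.224.0/24 clear@24
  ? 117.249.137.182  path d0:H0→d1:-  best=H0

== LOOKUPS ==
["no-route","no-route","H0","H0","H0","H0","H0","H1","H1","H0","H0","H0","H2","H2","H0"]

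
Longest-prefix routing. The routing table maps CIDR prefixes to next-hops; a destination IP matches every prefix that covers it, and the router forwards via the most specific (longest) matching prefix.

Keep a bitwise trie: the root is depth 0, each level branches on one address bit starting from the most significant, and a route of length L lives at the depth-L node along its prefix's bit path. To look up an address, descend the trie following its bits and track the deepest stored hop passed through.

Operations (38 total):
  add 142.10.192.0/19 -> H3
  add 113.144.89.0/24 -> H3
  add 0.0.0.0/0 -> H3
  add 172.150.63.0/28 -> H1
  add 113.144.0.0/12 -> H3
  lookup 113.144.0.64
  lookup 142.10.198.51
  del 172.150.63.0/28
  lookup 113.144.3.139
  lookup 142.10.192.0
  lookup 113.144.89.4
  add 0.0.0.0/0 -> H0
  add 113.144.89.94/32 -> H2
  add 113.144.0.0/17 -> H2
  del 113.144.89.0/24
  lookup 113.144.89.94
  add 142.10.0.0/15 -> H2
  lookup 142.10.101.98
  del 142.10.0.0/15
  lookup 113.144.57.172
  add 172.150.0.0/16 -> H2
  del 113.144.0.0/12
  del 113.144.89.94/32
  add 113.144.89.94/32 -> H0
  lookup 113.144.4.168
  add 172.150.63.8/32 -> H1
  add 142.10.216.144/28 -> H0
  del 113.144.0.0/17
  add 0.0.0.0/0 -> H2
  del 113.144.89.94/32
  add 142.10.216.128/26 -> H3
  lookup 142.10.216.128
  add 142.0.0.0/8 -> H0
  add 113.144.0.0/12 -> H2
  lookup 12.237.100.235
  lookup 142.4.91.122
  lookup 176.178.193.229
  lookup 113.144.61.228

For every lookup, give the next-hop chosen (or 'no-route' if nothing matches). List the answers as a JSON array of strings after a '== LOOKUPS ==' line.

Process each operation:
  add 142.10.192.0/19 -> H3 at depth 19
  add 113.144.89.0/24 -> H3 at depth 24
  add 0.0.0.0/0 -> H3 at depth 0
  add 172.150.63.0/28 -> H1 at depth 28
  add 113.144.0.0/12 -> H3 at depth 12
  ? 113.144.0.64  path d0:H3→d1:-→d2:-→d3:-→d4:-→d5:-→d6:-→d7:-→d8:-→d9:-→d10:-→d11:-→d12:H3→d13:-→d14:-→d15:-→d16:-→d17:-  best=H3
  ? 142.10.198.51  path d0:H3→d1:-→d2:-→d3:-→d4:-→d5:-→d6:-→d7:-→d8:-→d9:-→d10:-→d11:-→d12:-→d13:-→d14:-→d15:-→d16:-→d17:-→d18:-→d19:H3  best=H3
  - 172.150.63.0/28 clear@28
  ? 113.144.3.139  path d0:H3→d1:-→d2:-→d3:-→d4:-→d5:-→d6:-→d7:-→d8:-→d9:-→d10:-→d11:-→d12:H3→d13:-→d14:-→d15:-→d16:-→d17:-  best=H3
  ? 142.10.192.0  path d0:H3→d1:-→d2:-→d3:-→d4:-→d5:-→d6:-→d7:-→d8:-→d9:-→d10:-→d11:-→d12:-→d13:-→d14:-→d15:-→d16:-→d17:-→d18:-→d19:H3  best=H3
  ? 113.144.89.4  path d0:H3→d1:-→d2:-→d3:-→d4:-→d5:-→d6:-→d7:-→d8:-→d9:-→d10:-→d11:-→d12:H3→d13:-→d14:-→d15:-→d16:-→d17:-→d18:-→d19:-→d20:-→d21:-→d22:-→d23:-→d24:H3  best=H3
  add 0.0.0.0/0 -> H0 at depth 0
  add 113.144.89.94/32 -> H2 at depth 32
  add 113.144.0.0/17 -> H2 at depth 17
  - 113.144.89.0/24 clear@24
  ? 113.144.89.94  path d0:H0→d1:-→d2:-→d3:-→d4:-→d5:-→d6:-→d7:-→d8:-→d9:-→d10:-→d11:-→d12:H3→d13:-→d14:-→d15:-→d16:-→d17:H2→d18:-→d19:-→d20:-→d21:-→d22:-→d23:-→d24:-→d25:-→d26:-→d27:-→d28:-→d29:-→d30:-→d31:-→d32:H2  best=H2
  add 142.10.0.0/15 -> H2 at depth 15
  ? 142.10.101.98  path d0:H0→d1:-→d2:-→d3:-→d4:-→d5:-→d6:-→d7:-→d8:-→d9:-→d10:-→d11:-→d12:-→d13:-→d14:-→d15:H2→d16:-  best=H2
  - 142.10.0.0/15 clear@15
  ? 113.144.57.172  path d0:H0→d1:-→d2:-→d3:-→d4:-→d5:-→d6:-→d7:-→d8:-→d9:-→d10:-→d11:-→d12:H3→d13:-→d14:-→d15:-→d16:-→d17:H2  best=H2
  add 172.150.0.0/16 -> H2 at depth 16
  - 113.144.0.0/12 clear@12
  - 113.144.89.94/32 clear@32
  add 113.144.89.94/32 -> H0 at depth 32
  ? 113.144.4.168  path d0:H0→d1:-→d2:-→d3:-→d4:-→d5:-→d6:-→d7:-→d8:-→d9:-→d10:-→d11:-→d12:-→d13:-→d14:-→d15:-→d16:-→d17:H2  best=H2
  add 172.150.63.8/32 -> H1 at depth 32
  add 142.10.216.144/28 -> H0 at depth 28
  - 113.144.0.0/17 clear@17
  add 0.0.0.0/0 -> H2 at depth 0
  - 113.144.89.94/32 clear@32
  add 142.10.216.128/26 -> H3 at depth 26
  ? 142.10.216.128  path d0:H2→d1:-→d2:-→d3:-→d4:-→d5:-→d6:-→d7:-→d8:-→d9:-→d10:-→d11:-→d12:-→d13:-→d14:-→d15:-→d16:-→d17:-→d18:-→d19:H3→d20:-→d21:-→d22:-→d23:-→d24:-→d25:-→d26:H3→d27:-  best=H3
  add 142.0.0.0/8 -> H0 at depth 8
  add 113.144.0.0/12 -> H2 at depth 12
  ? 12.237.100.235  path d0:H2→d1:-  best=H2
  ? 142.4.91.122  path d0:H2→d1:-→d2:-→d3:-→d4:-→d5:-→d6:-→d7:-→d8:H0→d9:-→d10:-→d11:-→d12:-  best=H0
  ? 176.178.193.229  path d0:H2→d1:-→d2:-→d3:-  best=H2
  ? 113.144.61.228  path d0:H2→d1:-→d2:-→d3:-→d4:-→d5:-→d6:-→d7:-→d8:-→d9:-→d10:-→d11:-→d12:H2→d13:-→d14:-→d15:-→d16:-→d17:-  best=H2

== LOOKUPS ==
["H3","H3","H3","H3","H3","H2","H2","H2","H2","H3","H2","H0","H2","H2"]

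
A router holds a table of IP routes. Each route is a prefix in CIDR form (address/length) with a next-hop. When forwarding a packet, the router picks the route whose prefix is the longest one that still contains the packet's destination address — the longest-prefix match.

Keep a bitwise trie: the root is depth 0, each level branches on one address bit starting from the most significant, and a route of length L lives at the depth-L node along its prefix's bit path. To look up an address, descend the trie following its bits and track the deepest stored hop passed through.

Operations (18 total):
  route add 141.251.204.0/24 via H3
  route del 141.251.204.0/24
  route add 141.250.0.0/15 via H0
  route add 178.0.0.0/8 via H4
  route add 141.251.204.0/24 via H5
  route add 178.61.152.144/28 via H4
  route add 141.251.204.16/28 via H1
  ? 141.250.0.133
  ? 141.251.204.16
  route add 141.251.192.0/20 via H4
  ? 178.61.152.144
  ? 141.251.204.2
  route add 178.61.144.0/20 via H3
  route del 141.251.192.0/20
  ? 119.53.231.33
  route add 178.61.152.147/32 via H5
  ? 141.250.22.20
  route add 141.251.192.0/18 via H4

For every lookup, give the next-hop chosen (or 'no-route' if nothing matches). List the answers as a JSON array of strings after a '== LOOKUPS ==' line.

Trace:
  + 141.251.204.0/24 (H3) depth=24
  - 141.251.204.0/24 clear@24
  + 141.250.0.0/15 (H0) depth=15
  + 178.0.0.0/8 (H4) depth=8
  + 141.251.204.0/24 (H5) depth=24
  + 178.61.152.144/28 (H4) depth=28
  + 141.251.204.16/28 (H1) depth=28
  lookup 141.250.0.133: bits 100011011111101 walk d0:-→d1:-→d2:-→d3:-→d4:-→d5:-→d6:-→d7:-→d8:-→d9:-→d10:-→d11:-→d12:-→d13:-→d14:-→d15:H0 -> H0
  lookup 141.251.204.16: bits 1000110111111011110011000001 walk d0:-→d1:-→d2:-→d3:-→d4:-→d5:-→d6:-→d7:-→d8:-→d9:-→d10:-→d11:-→d12:-→d13:-→d14:-→d15:H0→d16:-→d17:-→d18:-→d19:-→d20:-→d21:-→d22:-→d23:-→d24:H5→d25:-→d26:-→d27:-→d28:H1 -> H1
  + 141.251.192.0/20 (H4) depth=20
  lookup 178.61.152.144: bits 1011001000111101100110001001 walk d0:-→d1:-→d2:-→d3:-→d4:-→d5:-→d6:-→d7:-→d8:H4→d9:-→d10:-→d11:-→d12:-→d13:-→d14:-→d15:-→d16:-→d17:-→d18:-→d19:-→d20:-→d21:-→d22:-→d23:-→d24:-→d25:-→d26:-→d27:-→d28:H4 -> H4
  lookup 141.251.204.2: bits 100011011111101111001100000 walk d0:-→d1:-→d2:-→d3:-→d4:-→d5:-→d6:-→d7:-→d8:-→d9:-→d10:-→d11:-→d12:-→d13:-→d14:-→d15:H0→d16:-→d17:-→d18:-→d19:-→d20:H4→d21:-→d22:-→d23:-→d24:H5→d25:-→d26:-→d27:- -> H5
  + 178.61.144.0/20 (H3) depth=20
  - 141.251.192.0/20 clear@20
  lookup 119.53.231.33: bits ε walk d0:- -> no-route
  + 178.61.152.147/32 (H5) depth=32
  lookup 141.250.22.20: bits 100011011111101 walk d0:-→d1:-→d2:-→d3:-→d4:-→d5:-→d6:-→d7:-→d8:-→d9:-→d10:-→d11:-→d12:-→d13:-→d14:-→d15:H0 -> H0
  + 141.251.192.0/18 (H4) depth=18

== LOOKUPS ==
["H0","H1","H4","H5","no-route","H0"]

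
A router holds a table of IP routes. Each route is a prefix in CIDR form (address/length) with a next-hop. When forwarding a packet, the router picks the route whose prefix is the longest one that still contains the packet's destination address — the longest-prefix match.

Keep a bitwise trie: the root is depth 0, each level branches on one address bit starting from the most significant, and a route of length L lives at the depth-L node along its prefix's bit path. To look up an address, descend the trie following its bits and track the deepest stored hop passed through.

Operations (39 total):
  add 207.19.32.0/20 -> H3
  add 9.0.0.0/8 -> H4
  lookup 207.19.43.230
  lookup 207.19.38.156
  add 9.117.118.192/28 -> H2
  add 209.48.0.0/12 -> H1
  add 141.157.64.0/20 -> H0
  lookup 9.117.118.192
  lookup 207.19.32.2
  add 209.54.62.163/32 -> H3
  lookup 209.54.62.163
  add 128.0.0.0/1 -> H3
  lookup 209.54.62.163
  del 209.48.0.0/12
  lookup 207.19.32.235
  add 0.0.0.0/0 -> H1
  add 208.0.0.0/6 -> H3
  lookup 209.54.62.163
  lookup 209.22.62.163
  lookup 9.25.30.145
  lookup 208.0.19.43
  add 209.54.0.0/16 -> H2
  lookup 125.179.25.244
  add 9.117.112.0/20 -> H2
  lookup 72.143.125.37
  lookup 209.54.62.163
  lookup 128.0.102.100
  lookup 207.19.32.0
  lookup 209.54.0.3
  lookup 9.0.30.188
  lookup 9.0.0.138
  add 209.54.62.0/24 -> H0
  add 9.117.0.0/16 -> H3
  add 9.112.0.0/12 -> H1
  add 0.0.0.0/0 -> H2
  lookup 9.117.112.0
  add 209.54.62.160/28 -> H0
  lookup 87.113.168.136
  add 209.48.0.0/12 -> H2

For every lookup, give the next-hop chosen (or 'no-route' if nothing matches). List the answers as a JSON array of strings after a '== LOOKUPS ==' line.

Apply in order:
  add 207.19.32.0/20 -> H3 at depth 20
  add 9.0.0.0/8 -> H4 at depth 8
  ? 207.19.43.230  path d0:-→d1:-→d2:-→d3:-→d4:-→d5:-→d6:-→d7:-→d8:-→d9:-→d10:-→d11:-→d12:-→d13:-→d14:-→d15:-→d16:-→d17:-→d18:-→d19:-→d20:H3  best=H3
  ? 207.19.38.156  path d0:-→d1:-→d2:-→d3:-→d4:-→d5:-→d6:-→d7:-→d8:-→d9:-→d10:-→d11:-→d12:-→d13:-→d14:-→d15:-→d16:-→d17:-→d18:-→d19:-→d20:H3  best=H3
  add 9.117.118.192/28 -> H2 at depth 28
  add 209.48.0.0/12 -> H1 at depth 12
  add 141.157.64.0/20 -> H0 at depth 20
  ? 9.117.118.192  path d0:-→d1:-→d2:-→d3:-→d4:-→d5:-→d6:-→d7:-→d8:H4→d9:-→d10:-→d11:-→d12:-→d13:-→d14:-→d15:-→d16:-→d17:-→d18:-→d19:-→d20:-→d21:-→d22:-→d23:-→d24:-→d25:-→d26:-→d27:-→d28:H2  best=H2
  ? 207.19.32.2  path d0:-→d1:-→d2:-→d3:-→d4:-→d5:-→d6:-→d7:-→d8:-→d9:-→d10:-→d11:-→d12:-→d13:-→d14:-→d15:-→d16:-→d17:-→d18:-→d19:-→d20:H3  best=H3
  add 209.54.62.163/32 -> H3 at depth 32
  ? 209.54.62.163  path d0:-→d1:-→d2:-→d3:-→d4:-→d5:-→d6:-→d7:-→d8:-→d9:-→d10:-→d11:-→d12:H1→d13:-→d14:-→d15:-→d16:-→d17:-→d18:-→d19:-→d20:-→d21:-→d22:-→d23:-→d24:-→d25:-→d26:-→d27:-→d28:-→d29:-→d30:-→d31:-→d32:H3  best=H3
  add 128.0.0.0/1 -> H3 at depth 1
  ? 209.54.62.163  path d0:-→d1:H3→d2:-→d3:-→d4:-→d5:-→d6:-→d7:-→d8:-→d9:-→d10:-→d11:-→d12:H1→d13:-→d14:-→d15:-→d16:-→d17:-→d18:-→d19:-→d20:-→d21:-→d22:-→d23:-→d24:-→d25:-→d26:-→d27:-→d28:-→d29:-→d30:-→d31:-→d32:H3  best=H3
  del 209.48.0.0/12 (clear depth 12)
  ? 207.19.32.235  path d0:-→d1:H3→d2:-→d3:-→d4:-→d5:-→d6:-→d7:-→d8:-→d9:-→d10:-→d11:-→d12:-→d13:-→d14:-→d15:-→d16:-→d17:-→d18:-→d19:-→d20:H3  best=H3
  add 0.0.0.0/0 -> H1 at depth 0
  add 208.0.0.0/6 -> H3 at depth 6
  ? 209.54.62.163  path d0:H1→d1:H3→d2:-→d3:-→d4:-→d5:-→d6:H3→d7:-→d8:-→d9:-→d10:-→d11:-→d12:-→d13:-→d14:-→d15:-→d16:-→d17:-→d18:-→d19:-→d20:-→d21:-→d22:-→d23:-→d24:-→d25:-→d26:-→d27:-→d28:-→d29:-→d30:-→d31:-→d32:H3  best=H3
  ? 209.22.62.163  path d0:H1→d1:H3→d2:-→d3:-→d4:-→d5:-→d6:H3→d7:-→d8:-→d9:-→d10:-  best=H3
  ? 9.25.30.145  path d0:H1→d1:-→d2:-→d3:-→d4:-→d5:-→d6:-→d7:-→d8:H4→d9:-  best=H4
  ? 208.0.19.43  path d0:H1→d1:H3→d2:-→d3:-→d4:-→d5:-→d6:H3→d7:-  best=H3
  add 209.54.0.0/16 -> H2 at depth 16
  ? 125.179.25.244  path d0:H1→d1:-  best=H1
  add 9.117.112.0/20 -> H2 at depth 20
  ? 72.143.125.37  path d0:H1→d1:-  best=H1
  ? 209.54.62.163  path d0:H1→d1:H3→d2:-→d3:-→d4:-→d5:-→d6:H3→d7:-→d8:-→d9:-→d10:-→d11:-→d12:-→d13:-→d14:-→d15:-→d16:H2→d17:-→d18:-→d19:-→d20:-→d21:-→d22:-→d23:-→d24:-→d25:-→d26:-→d27:-→d28:-→d29:-→d30:-→d31:-→d32:H3  best=H3
  ? 128.0.102.100  path d0:H1→d1:H3→d2:-→d3:-→d4:-  best=H3
  ? 207.19.32.0  path d0:H1→d1:H3→d2:-→d3:-→d4:-→d5:-→d6:-→d7:-→d8:-→d9:-→d10:-→d11:-→d12:-→d13:-→d14:-→d15:-→d16:-→d17:-→d18:-→d19:-→d20:H3  best=H3
  ? 209.54.0.3  path d0:H1→d1:H3→d2:-→d3:-→d4:-→d5:-→d6:H3→d7:-→d8:-→d9:-→d10:-→d11:-→d12:-→d13:-→d14:-→d15:-→d16:H2→d17:-→d18:-  best=H2
  ? 9.0.30.188  path d0:H1→d1:-→d2:-→d3:-→d4:-→d5:-→d6:-→d7:-→d8:H4→d9:-  best=H4
  ? 9.0.0.138  path d0:H1→d1:-→d2:-→d3:-→d4:-→d5:-→d6:-→d7:-→d8:H4→d9:-  best=H4
  add 209.54.62.0/24 -> H0 at depth 24
  add 9.117.0.0/16 -> H3 at depth 16
  add 9.112.0.0/12 -> H1 at depth 12
  add 0.0.0.0/0 -> H2 at depth 0
  ? 9.117.112.0  path d0:H2→d1:-→d2:-→d3:-→d4:-→d5:-→d6:-→d7:-→d8:H4→d9:-→d10:-→d11:-→d12:H1→d13:-→d14:-→d15:-→d16:H3→d17:-→d18:-→d19:-→d20:H2→d21:-  best=H2
  add 209.54.62.160/28 -> H0 at depth 28
  ? 87.113.168.136  path d0:H2→d1:-  best=H2
  add 209.48.0.0/12 -> H2 at depth 12

== LOOKUPS ==
["H3","H3","H2","H3","H3","H3","H3","H3","H3","H4","H3","H1","H1","H3","H3","H3","H2","H4","H4","H2","H2"]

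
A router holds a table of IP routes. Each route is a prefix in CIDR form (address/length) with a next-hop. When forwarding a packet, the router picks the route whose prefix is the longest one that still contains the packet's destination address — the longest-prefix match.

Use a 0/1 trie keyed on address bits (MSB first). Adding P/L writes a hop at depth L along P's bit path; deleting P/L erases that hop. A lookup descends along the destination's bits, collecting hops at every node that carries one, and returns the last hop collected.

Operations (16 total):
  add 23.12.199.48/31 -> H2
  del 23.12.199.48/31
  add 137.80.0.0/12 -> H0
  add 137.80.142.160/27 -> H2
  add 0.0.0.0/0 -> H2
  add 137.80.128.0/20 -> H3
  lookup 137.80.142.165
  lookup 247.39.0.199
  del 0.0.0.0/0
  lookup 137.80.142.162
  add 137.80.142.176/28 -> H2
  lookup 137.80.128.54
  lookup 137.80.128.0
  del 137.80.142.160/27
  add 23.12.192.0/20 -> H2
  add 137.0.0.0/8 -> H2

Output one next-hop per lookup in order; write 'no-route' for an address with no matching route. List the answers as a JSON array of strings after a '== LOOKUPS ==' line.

Process each operation:
  + 23.12.199.48/31 (H2) depth=31
  del 23.12.199.48/31 (clear depth 31)
  + 137.80.0.0/12 (H0) depth=12
  + 137.80.142.160/27 (H2) depth=27
  + 0.0.0.0/0 (H2) depth=0
  + 137.80.128.0/20 (H3) depth=20
  ? 137.80.142.165  path d0:H2→d1:-→d2:-→d3:-→d4:-→d5:-→d6:-→d7:-→d8:-→d9:-→d10:-→d11:-→d12:H0→d13:-→d14:-→d15:-→d16:-→d17:-→d18:-→d19:-→d20:H3→d21:-→d22:-→d23:-→d24:-→d25:-→d26:-→d27:H2  best=H2
  ? 247.39.0.199  path d0:H2→d1:-  best=H2
  del 0.0.0.0/0 (clear depth 0)
  ? 137.80.142.162  path d0:-→d1:-→d2:-→d3:-→d4:-→d5:-→d6:-→d7:-→d8:-→d9:-→d10:-→d11:-→d12:H0→d13:-→d14:-→d15:-→d16:-→d17:-→d18:-→d19:-→d20:H3→d21:-→d22:-→d23:-→d24:-→d25:-→d26:-→d27:H2  best=H2
  + 137.80.142.176/28 (H2) depth=28
  ? 137.80.128.54  path d0:-→d1:-→d2:-→d3:-→d4:-→d5:-→d6:-→d7:-→d8:-→d9:-→d10:-→d11:-→d12:H0→d13:-→d14:-→d15:-→d16:-→d17:-→d18:-→d19:-→d20:H3  best=H3
  ? 137.80.128.0  path d0:-→d1:-→d2:-→d3:-→d4:-→d5:-→d6:-→d7:-→d8:-→d9:-→d10:-→d11:-→d12:H0→d13:-→d14:-→d15:-→d16:-→d17:-→d18:-→d19:-→d20:H3  best=H3
  del 137.80.142.160/27 (clear depth 27)
  + 23.12.192.0/20 (H2) depth=20
  + 137.0.0.0/8 (H2) depth=8

== LOOKUPS ==
["H2","H2","H2","H3","H3"]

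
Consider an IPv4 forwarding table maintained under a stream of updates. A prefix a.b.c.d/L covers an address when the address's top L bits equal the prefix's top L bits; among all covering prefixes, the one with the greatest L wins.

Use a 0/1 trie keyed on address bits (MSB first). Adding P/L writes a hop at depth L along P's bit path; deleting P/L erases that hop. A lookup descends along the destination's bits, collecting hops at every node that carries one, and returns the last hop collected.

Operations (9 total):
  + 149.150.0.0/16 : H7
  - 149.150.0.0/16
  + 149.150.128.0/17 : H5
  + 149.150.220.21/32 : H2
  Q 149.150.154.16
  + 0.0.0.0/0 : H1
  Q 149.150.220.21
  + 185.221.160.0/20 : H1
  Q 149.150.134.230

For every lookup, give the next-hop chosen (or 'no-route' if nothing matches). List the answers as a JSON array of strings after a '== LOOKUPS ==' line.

Process each operation:
  + 149.150.0.0/16 (H7) depth=16
  del 149.150.0.0/16 (clear depth 16)
  + 149.150.128.0/17 (H5) depth=17
  + 149.150.220.21/32 (H2) depth=32
  lookup 149.150.154.16: bits 10010101100101101 walk d0:-→d1:-→d2:-→d3:-→d4:-→d5:-→d6:-→d7:-→d8:-→d9:-→d10:-→d11:-→d12:-→d13:-→d14:-→d15:-→d16:-→d17:H5 -> H5
  + 0.0.0.0/0 (H1) depth=0
  lookup 149.150.220.21: bits 10010101100101101101110000010101 walk d0:H1→d1:-→d2:-→d3:-→d4:-→d5:-→d6:-→d7:-→d8:-→d9:-→d10:-→d11:-→d12:-→d13:-→d14:-→d15:-→d16:-→d17:H5→d18:-→d19:-→d20:-→d21:-→d22:-→d23:-→d24:-→d25:-→d26:-→d27:-→d28:-→d29:-→d30:-→d31:-→d32:H2 -> H2
  + 185.221.160.0/20 (H1) depth=20
  lookup 149.150.134.230: bits 10010101100101101 walk d0:H1→d1:-→d2:-→d3:-→d4:-→d5:-→d6:-→d7:-→d8:-→d9:-→d10:-→d11:-→d12:-→d13:-→d14:-→d15:-→d16:-→d17:H5 -> H5

== LOOKUPS ==
["H5","H2","H5"]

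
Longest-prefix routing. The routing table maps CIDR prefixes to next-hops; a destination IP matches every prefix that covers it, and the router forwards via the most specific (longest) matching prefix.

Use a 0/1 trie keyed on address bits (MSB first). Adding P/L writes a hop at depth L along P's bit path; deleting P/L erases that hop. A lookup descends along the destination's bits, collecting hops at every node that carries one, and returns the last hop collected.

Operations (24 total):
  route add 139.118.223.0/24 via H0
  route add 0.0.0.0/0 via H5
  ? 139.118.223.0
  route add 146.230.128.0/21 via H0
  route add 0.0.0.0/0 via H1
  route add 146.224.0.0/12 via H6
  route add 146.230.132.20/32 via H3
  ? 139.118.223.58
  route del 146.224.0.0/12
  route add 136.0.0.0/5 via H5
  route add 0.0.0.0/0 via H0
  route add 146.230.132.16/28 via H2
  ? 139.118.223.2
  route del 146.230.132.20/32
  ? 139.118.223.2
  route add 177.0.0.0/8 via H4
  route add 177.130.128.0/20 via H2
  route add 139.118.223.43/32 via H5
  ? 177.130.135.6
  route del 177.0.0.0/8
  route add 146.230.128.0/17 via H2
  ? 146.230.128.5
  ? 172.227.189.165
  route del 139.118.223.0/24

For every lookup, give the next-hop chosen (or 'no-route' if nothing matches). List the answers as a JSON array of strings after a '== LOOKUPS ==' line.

Apply in order:
  add 139.118.223.0/24 -> H0 at depth 24
  add 0.0.0.0/0 -> H5 at depth 0
  ? 139.118.223.0  path d0:H5→d1:-→d2:-→d3:-→d4:-→d5:-→d6:-→d7:-→d8:-→d9:-→d10:-→d11:-→d12:-→d13:-→d14:-→d15:-→d16:-→d17:-→d18:-→d19:-→d20:-→d21:-→d22:-→d23:-→d24:H0  best=H0
  add 146.230.128.0/21 -> H0 at depth 21
  add 0.0.0.0/0 -> H1 at depth 0
  add 146.224.0.0/12 -> H6 at depth 12
  add 146.230.132.20/32 -> H3 at depth 32
  ? 139.118.223.58  path d0:H1→d1:-→d2:-→d3:-→d4:-→d5:-→d6:-→d7:-→d8:-→d9:-→d10:-→d11:-→d12:-→d13:-→d14:-→d15:-→d16:-→d17:-→d18:-→d19:-→d20:-→d21:-→d22:-→d23:-→d24:H0  best=H0
  del 146.224.0.0/12 (clear depth 12)
  add 136.0.0.0/5 -> H5 at depth 5
  add 0.0.0.0/0 -> H0 at depth 0
  add 146.230.132.16/28 -> H2 at depth 28
  ? 139.118.223.2  path d0:H0→d1:-→d2:-→d3:-→d4:-→d5:H5→d6:-→d7:-→d8:-→d9:-→d10:-→d11:-→d12:-→d13:-→d14:-→d15:-→d16:-→d17:-→d18:-→d19:-→d20:-→d21:-→d22:-→d23:-→d24:H0  best=H0
  del 146.230.132.20/32 (clear depth 32)
  ? 139.118.223.2  path d0:H0→d1:-→d2:-→d3:-→d4:-→d5:H5→d6:-→d7:-→d8:-→d9:-→d10:-→d11:-→d12:-→d13:-→d14:-→d15:-→d16:-→d17:-→d18:-→d19:-→d20:-→d21:-→d22:-→d23:-→d24:H0  best=H0
  add 177.0.0.0/8 -> H4 at depth 8
  add 177.130.128.0/20 -> H2 at depth 20
  add 139.118.223.43/32 -> H5 at depth 32
  ? 177.130.135.6  path d0:H0→d1:-→d2:-→d3:-→d4:-→d5:-→d6:-→d7:-→d8:H4→d9:-→d10:-→d11:-→d12:-→d13:-→d14:-→d15:-→d16:-→d17:-→d18:-→d19:-→d20:H2  best=H2
  del 177.0.0.0/8 (clear depth 8)
  add 146.230.128.0/17 -> H2 at depth 17
  ? 146.230.128.5  path d0:H0→d1:-→d2:-→d3:-→d4:-→d5:-→d6:-→d7:-→d8:-→d9:-→d10:-→d11:-→d12:-→d13:-→d14:-→d15:-→d16:-→d17:H2→d18:-→d19:-→d20:-→d21:H0  best=H0
  ? 172.227.189.165  path d0:H0→d1:-→d2:-→d3:-  best=H0
  del 139.118.223.0/24 (clear depth 24)

== LOOKUPS ==
["H0","H0","H0","H0","H2","H0","H0"]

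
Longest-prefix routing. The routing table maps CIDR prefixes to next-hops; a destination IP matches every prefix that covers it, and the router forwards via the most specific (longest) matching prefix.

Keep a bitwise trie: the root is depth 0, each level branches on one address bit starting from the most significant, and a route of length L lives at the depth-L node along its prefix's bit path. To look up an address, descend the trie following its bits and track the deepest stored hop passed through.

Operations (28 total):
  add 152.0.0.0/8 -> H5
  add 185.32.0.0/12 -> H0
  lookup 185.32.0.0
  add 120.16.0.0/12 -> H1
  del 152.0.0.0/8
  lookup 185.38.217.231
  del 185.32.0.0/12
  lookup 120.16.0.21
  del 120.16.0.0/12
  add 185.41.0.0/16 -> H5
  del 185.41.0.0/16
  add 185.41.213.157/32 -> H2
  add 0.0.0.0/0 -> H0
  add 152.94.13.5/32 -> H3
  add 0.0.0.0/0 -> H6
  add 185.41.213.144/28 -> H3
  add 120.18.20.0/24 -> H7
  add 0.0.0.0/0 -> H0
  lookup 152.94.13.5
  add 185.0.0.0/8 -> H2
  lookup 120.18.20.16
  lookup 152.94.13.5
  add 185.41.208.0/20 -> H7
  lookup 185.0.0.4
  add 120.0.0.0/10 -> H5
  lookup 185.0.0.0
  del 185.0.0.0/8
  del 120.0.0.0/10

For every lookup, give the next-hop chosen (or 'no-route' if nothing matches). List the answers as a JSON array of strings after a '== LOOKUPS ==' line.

Trace:
  + 152.0.0.0/8 (H5) depth=8
  + 185.32.0.0/12 (H0) depth=12
  Q 185.32.0.0: descend 101110010010 ; hops seen [H0] ; pick H0
  + 120.16.0.0/12 (H1) depth=12
  del 152.0.0.0/8 (clear depth 8)
  Q 185.38.217.231: descend 101110010010 ; hops seen [H0] ; pick H0
  del 185.32.0.0/12 (clear depth 12)
  Q 120.16.0.21: descend 011110000001 ; hops seen [H1] ; pick H1
  del 120.16.0.0/12 (clear depth 12)
  + 185.41.0.0/16 (H5) depth=16
  del 185.41.0.0/16 (clear depth 16)
  + 185.41.213.157/32 (H2) depth=32
  + 0.0.0.0/0 (H0) depth=0
  + 152.94.13.5/32 (H3) depth=32
  + 0.0.0.0/0 (H6) depth=0
  + 185.41.213.144/28 (H3) depth=28
  + 120.18.20.0/24 (H7) depth=24
  + 0.0.0.0/0 (H0) depth=0
  Q 152.94.13.5: descend 10011000010111100000110100000101 ; hops seen [H0,H3] ; pick H3
  + 185.0.0.0/8 (H2) depth=8
  Q 120.18.20.16: descend 011110000001001000010100 ; hops seen [H0,H7] ; pick H7
  Q 152.94.13.5: descend 10011000010111100000110100000101 ; hops seen [H0,H3] ; pick H3
  + 185.41.208.0/20 (H7) depth=20
  Q 185.0.0.4: descend 1011100100 ; hops seen [H0,H2] ; pick H2
  + 120.0.0.0/10 (H5) depth=10
  Q 185.0.0.0: descend 1011100100 ; hops seen [H0,H2] ; pick H2
  del 185.0.0.0/8 (clear depth 8)
  del 120.0.0.0/10 (clear depth 10)

== LOOKUPS ==
["H0","H0","H1","H3","H7","H3","H2","H2"]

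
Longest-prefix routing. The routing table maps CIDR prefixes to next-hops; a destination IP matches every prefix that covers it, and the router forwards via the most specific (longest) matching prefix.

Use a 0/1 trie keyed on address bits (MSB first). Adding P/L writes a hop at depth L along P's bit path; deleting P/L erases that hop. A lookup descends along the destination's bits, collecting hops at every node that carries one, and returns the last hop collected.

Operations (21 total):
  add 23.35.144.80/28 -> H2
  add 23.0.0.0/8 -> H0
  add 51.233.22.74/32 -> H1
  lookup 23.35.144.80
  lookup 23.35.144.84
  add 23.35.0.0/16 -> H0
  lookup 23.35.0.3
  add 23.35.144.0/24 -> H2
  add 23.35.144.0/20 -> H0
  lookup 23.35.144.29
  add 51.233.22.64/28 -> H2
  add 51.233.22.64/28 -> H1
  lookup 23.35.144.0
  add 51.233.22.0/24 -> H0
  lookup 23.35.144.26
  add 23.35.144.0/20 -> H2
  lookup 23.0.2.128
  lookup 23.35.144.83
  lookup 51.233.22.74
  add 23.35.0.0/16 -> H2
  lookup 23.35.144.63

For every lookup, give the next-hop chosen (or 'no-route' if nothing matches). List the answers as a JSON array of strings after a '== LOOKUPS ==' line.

Trace:
  + 23.35.144.80/28 (H2) depth=28
  + 23.0.0.0/8 (H0) depth=8
  + 51.233.22.74/32 (H1) depth=32
  ? 23.35.144.80  path d0:-→d1:-→d2:-→d3:-→d4:-→d5:-→d6:-→d7:-→d8:H0→d9:-→d10:-→d11:-→d12:-→d13:-→d14:-→d15:-→d16:-→d17:-→d18:-→d19:-→d20:-→d21:-→d22:-→d23:-→d24:-→d25:-→d26:-→d27:-→d28:H2  best=H2
  ? 23.35.144.84  path d0:-→d1:-→d2:-→d3:-→d4:-→d5:-→d6:-→d7:-→d8:H0→d9:-→d10:-→d11:-→d12:-→d13:-→d14:-→d15:-→d16:-→d17:-→d18:-→d19:-→d20:-→d21:-→d22:-→d23:-→d24:-→d25:-→d26:-→d27:-→d28:H2  best=H2
  + 23.35.0.0/16 (H0) depth=16
  ? 23.35.0.3  path d0:-→d1:-→d2:-→d3:-→d4:-→d5:-→d6:-→d7:-→d8:H0→d9:-→d10:-→d11:-→d12:-→d13:-→d14:-→d15:-→d16:H0  best=H0
  + 23.35.144.0/24 (H2) depth=24
  + 23.35.144.0/20 (H0) depth=20
  ? 23.35.144.29  path d0:-→d1:-→d2:-→d3:-→d4:-→d5:-→d6:-→d7:-→d8:H0→d9:-→d10:-→d11:-→d12:-→d13:-→d14:-→d15:-→d16:H0→d17:-→d18:-→d19:-→d20:H0→d21:-→d22:-→d23:-→d24:H2→d25:-  best=H2
  + 51.233.22.64/28 (H2) depth=28
  + 51.233.22.64/28 (H1) depth=28
  ? 23.35.144.0  path d0:-→d1:-→d2:-→d3:-→d4:-→d5:-→d6:-→d7:-→d8:H0→d9:-→d10:-→d11:-→d12:-→d13:-→d14:-→d15:-→d16:H0→d17:-→d18:-→d19:-→d20:H0→d21:-→d22:-→d23:-→d24:H2→d25:-  best=H2
  + 51.233.22.0/24 (H0) depth=24
  ? 23.35.144.26  path d0:-→d1:-→d2:-→d3:-→d4:-→d5:-→d6:-→d7:-→d8:H0→d9:-→d10:-→d11:-→d12:-→d13:-→d14:-→d15:-→d16:H0→d17:-→d18:-→d19:-→d20:H0→d21:-→d22:-→d23:-→d24:H2→d25:-  best=H2
  + 23.35.144.0/20 (H2) depth=20
  ? 23.0.2.128  path d0:-→d1:-→d2:-→d3:-→d4:-→d5:-→d6:-→d7:-→d8:H0→d9:-→d10:-  best=H0
  ? 23.35.144.83  path d0:-→d1:-→d2:-→d3:-→d4:-→d5:-→d6:-→d7:-→d8:H0→d9:-→d10:-→d11:-→d12:-→d13:-→d14:-→d15:-→d16:H0→d17:-→d18:-→d19:-→d20:H2→d21:-→d22:-→d23:-→d24:H2→d25:-→d26:-→d27:-→d28:H2  best=H2
  ? 51.233.22.74  path d0:-→d1:-→d2:-→d3:-→d4:-→d5:-→d6:-→d7:-→d8:-→d9:-→d10:-→d11:-→d12:-→d13:-→d14:-→d15:-→d16:-→d17:-→d18:-→d19:-→d20:-→d21:-→d22:-→d23:-→d24:H0→d25:-→d26:-→d27:-→d28:H1→d29:-→d30:-→d31:-→d32:H1  best=H1
  + 23.35.0.0/16 (H2) depth=16
  ? 23.35.144.63  path d0:-→d1:-→d2:-→d3:-→d4:-→d5:-→d6:-→d7:-→d8:H0→d9:-→d10:-→d11:-→d12:-→d13:-→d14:-→d15:-→d16:H2→d17:-→d18:-→d19:-→d20:H2→d21:-→d22:-→d23:-→d24:H2→d25:-  best=H2

== LOOKUPS ==
["H2","H2","H0","H2","H2","H2","H0","H2","H1","H2"]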